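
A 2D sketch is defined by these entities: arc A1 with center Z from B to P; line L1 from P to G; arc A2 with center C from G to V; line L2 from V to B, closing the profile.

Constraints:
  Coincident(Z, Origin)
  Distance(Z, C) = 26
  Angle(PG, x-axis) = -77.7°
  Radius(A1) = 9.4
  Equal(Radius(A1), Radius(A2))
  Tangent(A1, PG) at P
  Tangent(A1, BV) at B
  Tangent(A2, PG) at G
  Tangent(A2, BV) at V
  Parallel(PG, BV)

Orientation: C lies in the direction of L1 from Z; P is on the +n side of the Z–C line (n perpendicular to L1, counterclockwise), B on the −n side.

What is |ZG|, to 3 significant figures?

27.6

The slot axis is L1's direction at -77.7°, so u = (cos -77.7°, sin -77.7°) = (0.213, -0.977) and n = (−sin -77.7°, cos -77.7°) = (0.977, 0.213). Z is at the origin and C lies 26.0 along u from Z, so C = 26.0·u = (5.54, -25.4). Tangency of A1 to both parallel lines with radius 9.4 puts P and B at Z ± 9.4·n: P = (9.18, 2.00), B = (-9.18, -2.00). Equal radii place G and V the same way about C: G = C + 9.4·n = (14.7, -23.4), V = C − 9.4·n = (-3.65, -27.4). Then |ZG| = |G − Z| = 27.6.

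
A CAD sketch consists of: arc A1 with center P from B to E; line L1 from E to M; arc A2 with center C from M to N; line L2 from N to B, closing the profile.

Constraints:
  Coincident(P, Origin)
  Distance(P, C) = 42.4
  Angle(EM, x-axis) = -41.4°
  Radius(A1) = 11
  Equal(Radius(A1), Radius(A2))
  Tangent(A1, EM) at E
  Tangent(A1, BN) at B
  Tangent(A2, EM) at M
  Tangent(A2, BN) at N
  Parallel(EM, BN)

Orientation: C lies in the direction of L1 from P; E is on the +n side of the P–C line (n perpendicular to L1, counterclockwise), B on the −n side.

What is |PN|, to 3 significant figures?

43.8

The slot axis is L1's direction at -41.4°, so u = (cos -41.4°, sin -41.4°) = (0.750, -0.661) and n = (−sin -41.4°, cos -41.4°) = (0.661, 0.750). P is at the origin and C lies 42.4 along u from P, so C = 42.4·u = (31.8, -28.0). Tangency of A1 to both parallel lines with radius 11.0 puts E and B at P ± 11.0·n: E = (7.27, 8.25), B = (-7.27, -8.25). Equal radii place M and N the same way about C: M = C + 11.0·n = (39.1, -19.8), N = C − 11.0·n = (24.5, -36.3). Then |PN| = |N − P| = 43.8.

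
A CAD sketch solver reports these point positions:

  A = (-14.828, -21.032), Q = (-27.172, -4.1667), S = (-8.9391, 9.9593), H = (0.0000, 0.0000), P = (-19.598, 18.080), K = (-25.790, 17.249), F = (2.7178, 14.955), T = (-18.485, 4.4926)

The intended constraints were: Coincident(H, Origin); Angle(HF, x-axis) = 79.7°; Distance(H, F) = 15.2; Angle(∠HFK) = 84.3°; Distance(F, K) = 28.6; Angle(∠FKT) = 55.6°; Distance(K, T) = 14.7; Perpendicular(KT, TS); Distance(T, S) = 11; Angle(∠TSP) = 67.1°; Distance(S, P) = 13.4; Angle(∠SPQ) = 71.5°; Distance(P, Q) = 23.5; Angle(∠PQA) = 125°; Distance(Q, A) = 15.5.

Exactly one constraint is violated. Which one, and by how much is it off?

Distance(Q, A) = 15.5 — off by 5.40.

H = (0.00, 0.00) ✓; HF at 79.70° ✓; |HF| = 15.20 ✓; ∠HFK = 84.30° ✓; |FK| = 28.60 ✓; ∠FKT = 55.60° ✓; |KT| = 14.70 ✓; ∠(KT, TS) = 90.00° ✓; |TS| = 11.00 ✓; ∠TSP = 67.10° ✓; |SP| = 13.40 ✓; ∠SPQ = 71.50° ✓; |PQ| = 23.50 ✓; ∠PQA = 125.0° ✓; |QA| = 20.90 ✗.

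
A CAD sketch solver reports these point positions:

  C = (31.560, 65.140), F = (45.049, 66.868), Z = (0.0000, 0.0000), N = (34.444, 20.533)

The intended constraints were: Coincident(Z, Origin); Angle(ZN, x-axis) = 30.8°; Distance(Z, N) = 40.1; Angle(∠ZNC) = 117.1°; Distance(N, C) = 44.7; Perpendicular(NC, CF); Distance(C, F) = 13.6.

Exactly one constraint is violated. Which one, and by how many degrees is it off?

Perpendicular(NC, CF) — off by 3.60°.

Z = (0.00, 0.00) ✓; ZN at 30.80° ✓; |ZN| = 40.10 ✓; ∠ZNC = 117.1° ✓; |NC| = 44.70 ✓; ∠(NC, CF) = 86.40° ✗; |CF| = 13.60 ✓.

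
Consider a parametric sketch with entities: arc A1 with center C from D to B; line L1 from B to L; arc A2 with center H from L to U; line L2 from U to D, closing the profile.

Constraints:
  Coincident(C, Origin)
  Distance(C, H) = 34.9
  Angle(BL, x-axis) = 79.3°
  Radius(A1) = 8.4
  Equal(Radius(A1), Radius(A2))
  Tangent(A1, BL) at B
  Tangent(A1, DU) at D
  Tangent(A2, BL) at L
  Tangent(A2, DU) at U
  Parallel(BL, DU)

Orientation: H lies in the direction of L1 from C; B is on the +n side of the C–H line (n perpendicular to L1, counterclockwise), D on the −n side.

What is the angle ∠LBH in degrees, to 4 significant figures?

13.53°

The slot axis is L1's direction at 79.3°, so u = (cos 79.3°, sin 79.3°) = (0.1857, 0.9826) and n = (−sin 79.3°, cos 79.3°) = (-0.9826, 0.1857). C is at the origin and H lies 34.9 along u from C, so H = 34.9·u = (6.480, 34.29). Tangency of A1 to both parallel lines with radius 8.4 puts B and D at C ± 8.4·n: B = (-8.254, 1.560), D = (8.254, -1.560). Equal radii place L and U the same way about H: L = H + 8.4·n = (-1.774, 35.85), U = H − 8.4·n = (14.73, 32.73). Then cos ∠LBH = BL·BH / (|BL||BH|), giving 13.53°.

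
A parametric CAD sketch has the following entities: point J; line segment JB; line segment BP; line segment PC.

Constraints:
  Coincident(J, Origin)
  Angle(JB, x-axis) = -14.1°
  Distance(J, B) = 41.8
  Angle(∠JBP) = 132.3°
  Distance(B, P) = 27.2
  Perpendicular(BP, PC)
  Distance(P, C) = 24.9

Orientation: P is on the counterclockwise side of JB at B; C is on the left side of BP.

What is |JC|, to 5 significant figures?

55.658

J is at the origin; JB runs at -14.1° with length 41.8, so B = 41.8·(cos -14.1°, sin -14.1°) = (40.541, -10.183). ∠JBP = 132.3°, so BP runs at -14.1° + (180° − 132.3°) = 33.600° from the x-axis; with |BP| = 27.2, P = B + 27.2·(cos 33.600°, sin 33.600°) = (63.196, 4.8691). BP is perpendicular to PC; with |PC| = 24.9 on the left of BP, C = P + 24.9·(-0.55339, 0.83292) = (49.417, 25.609). Then |JC| = |C − J| = 55.658.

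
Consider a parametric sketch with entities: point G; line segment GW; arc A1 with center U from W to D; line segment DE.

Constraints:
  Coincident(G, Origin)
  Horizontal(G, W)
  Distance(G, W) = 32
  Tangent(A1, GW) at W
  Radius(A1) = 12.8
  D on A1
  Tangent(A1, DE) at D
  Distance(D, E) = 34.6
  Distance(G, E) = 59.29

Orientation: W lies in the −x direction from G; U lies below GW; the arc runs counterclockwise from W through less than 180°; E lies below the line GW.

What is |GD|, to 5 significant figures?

47.259

Checks: |GW| = 32.00 ✓; |UD| = 12.80 ✓; ∠(UD, DE) = 90.00° ✓; |DE| = 34.60 ✓; |GE| = 59.29 ✓.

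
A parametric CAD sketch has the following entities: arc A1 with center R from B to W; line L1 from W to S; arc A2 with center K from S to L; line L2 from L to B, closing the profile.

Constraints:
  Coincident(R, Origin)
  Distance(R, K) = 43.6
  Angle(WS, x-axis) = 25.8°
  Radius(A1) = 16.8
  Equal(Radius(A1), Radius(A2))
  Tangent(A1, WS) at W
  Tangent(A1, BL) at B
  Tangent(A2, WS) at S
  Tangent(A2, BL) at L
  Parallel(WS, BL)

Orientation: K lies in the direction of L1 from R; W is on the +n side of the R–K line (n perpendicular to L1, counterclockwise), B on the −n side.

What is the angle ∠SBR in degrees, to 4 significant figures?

52.38°

The slot axis is L1's direction at 25.8°, so u = (cos 25.8°, sin 25.8°) = (0.9003, 0.4352) and n = (−sin 25.8°, cos 25.8°) = (-0.4352, 0.9003). R is at the origin and K lies 43.6 along u from R, so K = 43.6·u = (39.25, 18.98). Tangency of A1 to both parallel lines with radius 16.8 puts W and B at R ± 16.8·n: W = (-7.312, 15.13), B = (7.312, -15.13). Equal radii place S and L the same way about K: S = K + 16.8·n = (31.94, 34.10), L = K − 16.8·n = (46.57, 3.851). Then cos ∠SBR = BS·BR / (|BS||BR|), giving 52.38°.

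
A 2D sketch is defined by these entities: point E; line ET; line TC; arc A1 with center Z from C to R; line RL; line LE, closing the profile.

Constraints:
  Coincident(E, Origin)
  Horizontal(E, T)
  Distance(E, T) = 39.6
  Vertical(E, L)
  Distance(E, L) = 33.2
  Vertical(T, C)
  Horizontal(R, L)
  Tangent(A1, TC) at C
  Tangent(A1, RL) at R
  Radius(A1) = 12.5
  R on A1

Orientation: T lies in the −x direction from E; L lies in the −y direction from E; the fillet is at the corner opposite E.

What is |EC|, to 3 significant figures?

44.7

The virtual corner opposite E is at (-39.6, -33.2). A1 meets TC tangentially, so ZC is at right angles to TC and A1 meets RL tangentially, so ZR is at right angles to RL, with radius 12.5, so the center Z sits 12.5 in from both sides at Z = (-27.1, -20.7). That places the tangent points at C = (-39.6, -20.7) on TC and R = (-27.1, -33.2) on RL. Then |EC| = |C − E| = 44.7.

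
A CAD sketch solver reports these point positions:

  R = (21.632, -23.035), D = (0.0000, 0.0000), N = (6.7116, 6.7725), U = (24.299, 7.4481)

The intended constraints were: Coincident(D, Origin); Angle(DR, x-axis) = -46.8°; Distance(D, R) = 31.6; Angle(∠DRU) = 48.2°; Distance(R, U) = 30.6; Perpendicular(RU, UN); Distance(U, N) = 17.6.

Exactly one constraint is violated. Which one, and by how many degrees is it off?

Perpendicular(RU, UN) — off by 7.20°.

D = (0.00, 0.00) ✓; DR at -46.80° ✓; |DR| = 31.60 ✓; ∠DRU = 48.20° ✓; |RU| = 30.60 ✓; ∠(RU, UN) = 97.20° ✗; |UN| = 17.60 ✓.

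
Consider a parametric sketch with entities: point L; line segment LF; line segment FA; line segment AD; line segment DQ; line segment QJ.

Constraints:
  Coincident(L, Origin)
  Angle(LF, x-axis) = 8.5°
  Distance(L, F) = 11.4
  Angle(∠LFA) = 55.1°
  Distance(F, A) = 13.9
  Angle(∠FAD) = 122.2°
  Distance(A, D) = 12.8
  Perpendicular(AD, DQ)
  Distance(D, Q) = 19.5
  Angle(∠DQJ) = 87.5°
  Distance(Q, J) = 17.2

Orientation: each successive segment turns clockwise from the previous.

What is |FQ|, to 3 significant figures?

21.6

∠FAD = 122.2° gives AD at -174° from the x-axis; with |AD| = 12.8, D = (-7.64, -12.1). The perpendicularity gives DQ at right angles to AD, so DQ runs at 95.8°; with |DQ| = 19.5, Q = (-9.61, 7.34). Then |FQ| = |Q − F| = 21.6.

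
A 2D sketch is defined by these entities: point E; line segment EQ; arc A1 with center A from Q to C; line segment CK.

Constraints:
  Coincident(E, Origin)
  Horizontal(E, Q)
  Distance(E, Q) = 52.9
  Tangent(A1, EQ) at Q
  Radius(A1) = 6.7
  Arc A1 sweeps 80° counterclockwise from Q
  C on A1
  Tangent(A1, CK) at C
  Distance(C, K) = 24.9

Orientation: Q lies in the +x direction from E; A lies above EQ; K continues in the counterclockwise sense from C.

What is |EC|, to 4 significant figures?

59.76

The tangent condition forces AQ to be normal to EQ, so A = Q + (0, 6.7) = (52.90, 6.700). On A1, Q sits at bearing -90° from A; an 80° counterclockwise sweep puts C at bearing -10°, so C = A + 6.7·(cos -10°, sin -10°) = (59.50, 5.537). Then |EC| = |C − E| = 59.76.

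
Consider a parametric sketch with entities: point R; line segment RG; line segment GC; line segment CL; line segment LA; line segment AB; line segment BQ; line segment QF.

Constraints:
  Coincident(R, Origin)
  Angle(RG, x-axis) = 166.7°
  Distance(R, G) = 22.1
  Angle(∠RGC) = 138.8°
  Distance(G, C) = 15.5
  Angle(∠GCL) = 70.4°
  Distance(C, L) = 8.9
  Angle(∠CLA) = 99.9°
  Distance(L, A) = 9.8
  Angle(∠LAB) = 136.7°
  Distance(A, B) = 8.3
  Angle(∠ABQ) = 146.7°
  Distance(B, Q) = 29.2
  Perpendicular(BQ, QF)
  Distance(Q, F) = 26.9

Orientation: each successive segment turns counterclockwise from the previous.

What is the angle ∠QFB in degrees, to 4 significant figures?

47.35°

R is at the origin; RG runs at 166.7° with length 22.1, so G = (-21.51, 5.084). ∠RGC = 138.8° gives GC at -152.1° from the x-axis; with |GC| = 15.5, C = (-35.21, -2.169). ∠GCL = 70.4° gives CL at -42.50° from the x-axis; with |CL| = 8.9, L = (-28.64, -8.182). ∠CLA = 99.9° gives LA at 37.60° from the x-axis; with |LA| = 9.8, A = (-20.88, -2.202). ∠LAB = 136.7° gives AB at 80.90° from the x-axis; with |AB| = 8.3, B = (-19.57, 5.993). ∠ABQ = 146.7° gives BQ at 114.2° from the x-axis; with |BQ| = 29.2, Q = (-31.54, 32.63). The perpendicularity gives QF at right angles to BQ, so QF runs at -155.8°; with |QF| = 26.9, F = (-56.07, 21.60). Then cos ∠QFB = FQ·FB / (|FQ||FB|), giving 47.35°.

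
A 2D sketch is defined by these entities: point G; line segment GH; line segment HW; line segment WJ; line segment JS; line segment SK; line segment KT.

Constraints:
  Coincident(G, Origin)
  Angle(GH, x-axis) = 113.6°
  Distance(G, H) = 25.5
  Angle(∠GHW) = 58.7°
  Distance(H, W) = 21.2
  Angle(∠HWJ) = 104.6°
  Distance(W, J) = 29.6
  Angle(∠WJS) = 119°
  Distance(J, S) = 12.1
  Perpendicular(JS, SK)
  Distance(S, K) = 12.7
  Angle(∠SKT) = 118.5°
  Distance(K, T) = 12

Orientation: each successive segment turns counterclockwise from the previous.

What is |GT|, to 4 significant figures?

5.642

G is at the origin; GH runs at 113.6° with length 25.5, so H = (-10.21, 23.37). ∠GHW = 58.7° gives HW at -125.1° from the x-axis; with |HW| = 21.2, W = (-22.40, 6.022). ∠HWJ = 104.6° gives WJ at -49.70° from the x-axis; with |WJ| = 29.6, J = (-3.254, -16.55). ∠WJS = 119.0° gives JS at 11.30° from the x-axis; with |JS| = 12.1, S = (8.611, -14.18). The perpendicularity gives SK at right angles to JS, so SK runs at 101.3°; with |SK| = 12.7, K = (6.123, -1.728). ∠SKT = 118.5° gives KT at 162.8° from the x-axis; with |KT| = 12.0, T = (-5.340, 1.821). Then |GT| = |T − G| = 5.642.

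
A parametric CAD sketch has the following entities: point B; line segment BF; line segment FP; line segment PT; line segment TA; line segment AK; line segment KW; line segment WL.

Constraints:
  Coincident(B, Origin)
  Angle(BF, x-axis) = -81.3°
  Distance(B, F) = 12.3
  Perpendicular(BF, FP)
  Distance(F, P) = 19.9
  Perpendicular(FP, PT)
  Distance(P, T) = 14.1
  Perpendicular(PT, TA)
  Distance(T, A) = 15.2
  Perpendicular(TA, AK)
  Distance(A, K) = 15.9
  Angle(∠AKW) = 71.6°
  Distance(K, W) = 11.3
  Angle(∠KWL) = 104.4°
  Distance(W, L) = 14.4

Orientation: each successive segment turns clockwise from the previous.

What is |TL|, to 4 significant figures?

5.847

B is at the origin; BF runs at -81.3° with length 12.3, so F = (1.861, -12.16). The perpendicularity gives FP at right angles to BF, so FP runs at -171.3°; with |FP| = 19.9, P = (-17.81, -15.17). FP ⟂ PT, so PT runs at 98.70°; with |PT| = 14.1, T = (-19.94, -1.231). The perpendicularity gives TA at right angles to PT, so TA runs at 8.700°; with |TA| = 15.2, A = (-4.918, 1.068). TA is perpendicular to AK, so AK runs at -81.30°; with |AK| = 15.9, K = (-2.513, -14.65). ∠AKW = 71.6° gives KW at 170.3° from the x-axis; with |KW| = 11.3, W = (-13.65, -12.74). ∠KWL = 104.4° gives WL at 94.70° from the x-axis; with |WL| = 14.4, L = (-14.83, 1.607). Then |TL| = |L − T| = 5.847.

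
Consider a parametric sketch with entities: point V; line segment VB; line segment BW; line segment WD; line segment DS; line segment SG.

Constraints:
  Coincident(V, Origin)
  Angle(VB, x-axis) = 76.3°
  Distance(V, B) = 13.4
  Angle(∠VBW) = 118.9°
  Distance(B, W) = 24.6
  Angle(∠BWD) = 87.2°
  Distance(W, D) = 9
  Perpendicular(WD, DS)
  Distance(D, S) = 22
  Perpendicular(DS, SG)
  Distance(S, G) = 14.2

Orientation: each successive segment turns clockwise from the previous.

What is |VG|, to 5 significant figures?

20.286

WD is perpendicular to DS, so DS runs at -167.60°; with |DS| = 22.0, S = (7.3589, 5.9544). DS is perpendicular to SG, so SG runs at 102.40°; with |SG| = 14.2, G = (4.3096, 19.823). Then |VG| = |G − V| = 20.286.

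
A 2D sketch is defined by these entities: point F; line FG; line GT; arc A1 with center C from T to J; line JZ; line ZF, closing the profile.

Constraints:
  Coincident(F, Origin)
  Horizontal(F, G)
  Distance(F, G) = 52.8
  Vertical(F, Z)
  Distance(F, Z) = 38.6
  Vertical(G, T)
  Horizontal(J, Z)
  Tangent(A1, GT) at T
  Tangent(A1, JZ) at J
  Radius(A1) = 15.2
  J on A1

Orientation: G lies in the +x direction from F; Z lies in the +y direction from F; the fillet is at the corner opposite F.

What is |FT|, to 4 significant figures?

57.75

F is at the origin; FG is horizontal with |FG| = 52.8 and G on the +x side, so G = (52.80, 0.000). F and Z share the same x with |FZ| = 38.6 and Z on the +y side, so Z = (0.000, 38.60). The virtual corner opposite F is at (52.80, 38.60). The tangent condition forces CT to be normal to GT and since A1 is tangent to JZ there, CJ ⟂ JZ, with radius 15.2, so the center C sits 15.2 in from both sides at C = (37.60, 23.40). That places the tangent points at T = (52.80, 23.40) on GT and J = (37.60, 38.60) on JZ. Then |FT| = |T − F| = 57.75.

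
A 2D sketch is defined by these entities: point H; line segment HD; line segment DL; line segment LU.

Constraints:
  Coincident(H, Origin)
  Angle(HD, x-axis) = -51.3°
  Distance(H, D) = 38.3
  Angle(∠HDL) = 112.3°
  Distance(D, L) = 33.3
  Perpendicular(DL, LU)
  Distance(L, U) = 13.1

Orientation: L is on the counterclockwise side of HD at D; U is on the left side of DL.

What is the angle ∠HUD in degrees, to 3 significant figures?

46.5°

H is at the origin; HD runs at -51.3° with length 38.3, so D = 38.3·(cos -51.3°, sin -51.3°) = (23.9, -29.9). ∠HDL = 112.3°, so DL runs at -51.3° + (180° − 112.3°) = 16.4° from the x-axis; with |DL| = 33.3, L = D + 33.3·(cos 16.4°, sin 16.4°) = (55.9, -20.5). DL ⟂ LU; with |LU| = 13.1 on the left of DL, U = L + 13.1·(-0.282, 0.959) = (52.2, -7.92). Then cos ∠HUD = UH·UD / (|UH||UD|), giving 46.5°.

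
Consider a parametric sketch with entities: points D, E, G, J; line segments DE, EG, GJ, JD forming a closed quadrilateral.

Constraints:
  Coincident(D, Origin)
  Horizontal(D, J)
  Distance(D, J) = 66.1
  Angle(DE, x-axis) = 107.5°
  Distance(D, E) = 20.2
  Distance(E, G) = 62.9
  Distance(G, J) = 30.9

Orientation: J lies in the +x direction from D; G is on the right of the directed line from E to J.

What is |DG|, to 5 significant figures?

47.388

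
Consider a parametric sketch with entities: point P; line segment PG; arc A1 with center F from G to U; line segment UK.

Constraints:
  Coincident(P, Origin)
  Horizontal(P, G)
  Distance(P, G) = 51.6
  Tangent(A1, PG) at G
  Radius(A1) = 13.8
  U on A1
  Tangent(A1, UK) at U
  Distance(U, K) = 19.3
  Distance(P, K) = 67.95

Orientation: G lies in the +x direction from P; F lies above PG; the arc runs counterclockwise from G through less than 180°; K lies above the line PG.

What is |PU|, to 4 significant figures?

67.13

Checks: |FU| = 13.80 ✓; ∠(FU, UK) = 90.00° ✓; |UK| = 19.30 ✓; |PK| = 67.95 ✓.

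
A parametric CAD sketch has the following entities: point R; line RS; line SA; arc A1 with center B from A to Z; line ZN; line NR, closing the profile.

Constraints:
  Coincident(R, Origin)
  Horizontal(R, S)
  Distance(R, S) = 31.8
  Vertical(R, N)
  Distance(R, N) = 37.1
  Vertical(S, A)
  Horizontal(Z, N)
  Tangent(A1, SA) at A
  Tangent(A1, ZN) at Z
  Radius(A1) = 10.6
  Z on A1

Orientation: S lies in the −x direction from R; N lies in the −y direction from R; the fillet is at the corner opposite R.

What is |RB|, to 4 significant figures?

33.94

R is at the origin; RS is horizontal with |RS| = 31.8 and S on the −x side, so S = (-31.80, 0.000). RN is vertical with |RN| = 37.1 and N on the −y side, so N = (0.000, -37.10). The virtual corner opposite R is at (-31.80, -37.10). A1 meets SA tangentially, so BA is at right angles to SA and tangency of A1 to ZN means the radius BZ is perpendicular to ZN, with radius 10.6, so the center B sits 10.6 in from both sides at B = (-21.20, -26.50). Then |RB| = |B − R| = 33.94.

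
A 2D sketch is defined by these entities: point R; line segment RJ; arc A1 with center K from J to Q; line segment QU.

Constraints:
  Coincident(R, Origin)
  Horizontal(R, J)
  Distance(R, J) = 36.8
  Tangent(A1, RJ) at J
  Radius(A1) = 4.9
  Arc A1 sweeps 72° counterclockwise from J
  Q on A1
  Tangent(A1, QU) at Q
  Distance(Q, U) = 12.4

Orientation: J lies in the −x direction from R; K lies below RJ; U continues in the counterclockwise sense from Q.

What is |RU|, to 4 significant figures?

47.77

R is at the origin; RJ is horizontal with |RJ| = 36.8 and J on the −x side, so J = (-36.80, 0.000). A1 meets RJ tangentially, so KJ is at right angles to RJ, so K = J + (0, -4.9) = (-36.80, -4.900). On A1, J sits at bearing 90° from K; a 72° counterclockwise sweep puts Q at bearing 162°, so Q = K + 4.9·(cos 162°, sin 162°) = (-41.46, -3.386). A1 meets QU tangentially, so KQ is at right angles to QU, so QU runs along (−sin 162°, cos 162°); with |QU| = 12.4, U = (-45.29, -15.18). Then |RU| = |U − R| = 47.77.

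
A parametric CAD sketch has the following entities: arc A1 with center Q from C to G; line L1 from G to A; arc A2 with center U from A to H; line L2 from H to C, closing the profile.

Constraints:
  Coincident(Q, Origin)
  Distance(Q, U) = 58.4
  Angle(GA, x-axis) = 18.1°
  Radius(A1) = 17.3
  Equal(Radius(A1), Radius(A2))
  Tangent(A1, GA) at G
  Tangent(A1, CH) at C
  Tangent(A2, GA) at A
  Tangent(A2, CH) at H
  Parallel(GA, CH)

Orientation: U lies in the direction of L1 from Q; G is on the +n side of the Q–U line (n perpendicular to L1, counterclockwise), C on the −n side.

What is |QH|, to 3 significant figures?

60.9

The slot axis is L1's direction at 18.1°, so u = (cos 18.1°, sin 18.1°) = (0.951, 0.311) and n = (−sin 18.1°, cos 18.1°) = (-0.311, 0.951). Q is at the origin and U lies 58.4 along u from Q, so U = 58.4·u = (55.5, 18.1). Tangency of A1 to both parallel lines with radius 17.3 puts G and C at Q ± 17.3·n: G = (-5.37, 16.4), C = (5.37, -16.4). Equal radii place A and H the same way about U: A = U + 17.3·n = (50.1, 34.6), H = U − 17.3·n = (60.9, 1.70). Then |QH| = |H − Q| = 60.9.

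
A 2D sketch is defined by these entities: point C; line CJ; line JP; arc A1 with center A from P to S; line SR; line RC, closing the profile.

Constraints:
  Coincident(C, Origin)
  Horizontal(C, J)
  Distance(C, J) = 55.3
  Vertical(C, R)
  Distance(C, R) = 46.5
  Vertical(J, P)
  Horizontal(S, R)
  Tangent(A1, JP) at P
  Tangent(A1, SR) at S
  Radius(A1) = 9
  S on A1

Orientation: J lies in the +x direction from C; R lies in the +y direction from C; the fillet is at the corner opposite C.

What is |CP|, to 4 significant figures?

66.82

C is at the origin; CJ is horizontal with |CJ| = 55.3 and J on the +x side, so J = (55.30, 0.000). C and R share the same x with |CR| = 46.5 and R on the +y side, so R = (0.000, 46.50). The virtual corner opposite C is at (55.30, 46.50). Tangency of A1 to JP means the radius AP is perpendicular to JP and tangency of A1 to SR means the radius AS is perpendicular to SR, with radius 9.0, so the center A sits 9.0 in from both sides at A = (46.30, 37.50). That places the tangent points at P = (55.30, 37.50) on JP and S = (46.30, 46.50) on SR. Then |CP| = |P − C| = 66.82.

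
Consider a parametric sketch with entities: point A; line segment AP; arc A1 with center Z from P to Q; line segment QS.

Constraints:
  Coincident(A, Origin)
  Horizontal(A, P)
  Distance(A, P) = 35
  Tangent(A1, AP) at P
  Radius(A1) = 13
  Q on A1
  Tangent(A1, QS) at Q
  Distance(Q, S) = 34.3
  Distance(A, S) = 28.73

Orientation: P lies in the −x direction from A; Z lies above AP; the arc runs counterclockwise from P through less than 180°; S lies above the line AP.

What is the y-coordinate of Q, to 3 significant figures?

3.98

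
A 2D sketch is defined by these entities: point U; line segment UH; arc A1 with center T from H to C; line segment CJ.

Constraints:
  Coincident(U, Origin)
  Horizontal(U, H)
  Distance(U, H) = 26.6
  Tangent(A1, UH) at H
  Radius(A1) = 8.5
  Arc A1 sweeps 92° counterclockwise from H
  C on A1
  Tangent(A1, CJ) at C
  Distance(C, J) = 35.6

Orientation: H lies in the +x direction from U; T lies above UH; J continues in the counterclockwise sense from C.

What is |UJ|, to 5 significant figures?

55.813

U is at the origin; U and H share the same y with |UH| = 26.6 and H on the +x side, so H = (26.600, 0.0000). A1 meets UH tangentially, so TH is at right angles to UH, so T = H + (0, 8.5) = (26.600, 8.5000). On A1, H sits at bearing -90° from T; a 92° counterclockwise sweep puts C at bearing 2°, so C = T + 8.5·(cos 2°, sin 2°) = (35.095, 8.7966). Tangency of A1 to CJ means the radius TC is perpendicular to CJ, so CJ runs along (−sin 2°, cos 2°); with |CJ| = 35.6, J = (33.852, 44.375). Then |UJ| = |J − U| = 55.813.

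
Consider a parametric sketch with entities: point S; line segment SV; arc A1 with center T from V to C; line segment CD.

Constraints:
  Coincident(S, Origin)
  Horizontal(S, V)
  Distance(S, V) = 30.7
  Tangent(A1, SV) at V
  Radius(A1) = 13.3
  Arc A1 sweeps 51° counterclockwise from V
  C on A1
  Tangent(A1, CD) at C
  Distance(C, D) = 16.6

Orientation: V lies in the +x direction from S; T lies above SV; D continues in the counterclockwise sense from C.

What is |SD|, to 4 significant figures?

54.48

S is at the origin; S and V share the same y with |SV| = 30.7 and V on the +x side, so V = (30.70, 0.000). A1 meets SV tangentially, so TV is at right angles to SV, so T = V + (0, 13.3) = (30.70, 13.30). On A1, V sits at bearing -90° from T; a 51° counterclockwise sweep puts C at bearing -39°, so C = T + 13.3·(cos -39°, sin -39°) = (41.04, 4.930). The tangent condition forces TC to be normal to CD, so CD runs along (−sin -39°, cos -39°); with |CD| = 16.6, D = (51.48, 17.83). Then |SD| = |D − S| = 54.48.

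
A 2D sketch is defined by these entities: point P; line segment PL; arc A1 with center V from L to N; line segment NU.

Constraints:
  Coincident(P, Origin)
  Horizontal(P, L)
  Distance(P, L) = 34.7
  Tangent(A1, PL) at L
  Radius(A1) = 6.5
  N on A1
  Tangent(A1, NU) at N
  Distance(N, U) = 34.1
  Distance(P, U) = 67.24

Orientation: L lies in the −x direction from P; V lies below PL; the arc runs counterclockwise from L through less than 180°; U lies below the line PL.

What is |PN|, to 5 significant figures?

40.033

P is at the origin; P and L share the same y with |PL| = 34.7 and L on the −x side, so L = (-34.700, 0.0000). The tangent condition forces VL to be normal to PL, so V = L + (0, -6.5) = (-34.700, -6.5000). Since VN ⟂ NU (tangency), |VU| = √(6.5² + 34.1²) = 34.714 regardless of where N sits on A1. So U lies on both circle(P, 67.24) and circle(V, 34.714); the below-PL intersection is U = (-60.090, -30.173). N is the foot of the tangent from U: N = (-39.944, -2.6599).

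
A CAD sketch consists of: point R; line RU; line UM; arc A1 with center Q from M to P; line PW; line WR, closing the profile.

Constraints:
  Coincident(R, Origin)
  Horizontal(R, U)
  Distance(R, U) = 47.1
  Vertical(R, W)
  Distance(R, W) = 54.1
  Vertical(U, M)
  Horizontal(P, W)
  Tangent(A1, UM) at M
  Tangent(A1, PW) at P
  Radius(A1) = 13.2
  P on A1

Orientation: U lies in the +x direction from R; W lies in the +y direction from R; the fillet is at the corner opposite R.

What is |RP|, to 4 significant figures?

63.84

R is at the origin; R and U share the same y with |RU| = 47.1 and U on the +x side, so U = (47.10, 0.000). RW is vertical with |RW| = 54.1 and W on the +y side, so W = (0.000, 54.10). The virtual corner opposite R is at (47.10, 54.10). The tangent condition forces QM to be normal to UM and since A1 is tangent to PW there, QP ⟂ PW, with radius 13.2, so the center Q sits 13.2 in from both sides at Q = (33.90, 40.90). That places the tangent points at M = (47.10, 40.90) on UM and P = (33.90, 54.10) on PW. Then |RP| = |P − R| = 63.84.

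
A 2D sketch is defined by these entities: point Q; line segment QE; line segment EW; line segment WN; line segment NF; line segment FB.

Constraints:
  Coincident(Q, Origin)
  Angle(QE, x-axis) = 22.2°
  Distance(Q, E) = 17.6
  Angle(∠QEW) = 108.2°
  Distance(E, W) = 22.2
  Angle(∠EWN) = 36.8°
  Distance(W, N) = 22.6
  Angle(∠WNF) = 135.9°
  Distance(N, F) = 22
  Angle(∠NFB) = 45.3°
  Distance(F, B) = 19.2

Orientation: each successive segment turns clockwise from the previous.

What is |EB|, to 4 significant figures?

2.804

Q is at the origin; QE runs at 22.2° with length 17.6, so E = (16.30, 6.650). ∠QEW = 108.2° gives EW at -49.60° from the x-axis; with |EW| = 22.2, W = (30.68, -10.26). ∠EWN = 36.8° gives WN at 167.2° from the x-axis; with |WN| = 22.6, N = (8.645, -5.249). ∠WNF = 135.9° gives NF at 123.1° from the x-axis; with |NF| = 22.0, F = (-3.369, 13.18). ∠NFB = 45.3° gives FB at -11.60° from the x-axis; with |FB| = 19.2, B = (15.44, 9.320). Then |EB| = |B − E| = 2.804.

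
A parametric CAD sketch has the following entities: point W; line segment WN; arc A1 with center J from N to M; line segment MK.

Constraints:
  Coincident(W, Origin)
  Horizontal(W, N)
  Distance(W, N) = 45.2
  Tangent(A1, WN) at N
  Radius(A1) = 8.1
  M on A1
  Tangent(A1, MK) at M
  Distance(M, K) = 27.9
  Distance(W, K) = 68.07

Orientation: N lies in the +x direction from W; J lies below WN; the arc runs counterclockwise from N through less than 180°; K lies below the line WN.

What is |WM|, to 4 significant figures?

41.83

Checks: |JM| = 8.100 ✓; ∠(JM, MK) = 90.00° ✓; |MK| = 27.90 ✓; |WK| = 68.07 ✓.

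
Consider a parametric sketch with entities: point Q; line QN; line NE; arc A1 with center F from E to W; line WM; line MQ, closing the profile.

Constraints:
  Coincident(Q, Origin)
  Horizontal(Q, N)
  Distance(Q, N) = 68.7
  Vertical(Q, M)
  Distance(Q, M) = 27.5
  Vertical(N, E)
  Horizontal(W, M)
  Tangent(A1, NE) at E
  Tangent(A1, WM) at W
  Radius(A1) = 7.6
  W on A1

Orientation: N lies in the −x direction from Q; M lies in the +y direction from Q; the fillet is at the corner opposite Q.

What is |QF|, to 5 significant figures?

64.259

Q is at the origin; Q and N share the same y with |QN| = 68.7 and N on the −x side, so N = (-68.700, 0.0000). Q and M share the same x with |QM| = 27.5 and M on the +y side, so M = (0.0000, 27.500). The virtual corner opposite Q is at (-68.700, 27.500). The tangent condition forces FE to be normal to NE and the tangent condition forces FW to be normal to WM, with radius 7.6, so the center F sits 7.6 in from both sides at F = (-61.100, 19.900). Then |QF| = |F − Q| = 64.259.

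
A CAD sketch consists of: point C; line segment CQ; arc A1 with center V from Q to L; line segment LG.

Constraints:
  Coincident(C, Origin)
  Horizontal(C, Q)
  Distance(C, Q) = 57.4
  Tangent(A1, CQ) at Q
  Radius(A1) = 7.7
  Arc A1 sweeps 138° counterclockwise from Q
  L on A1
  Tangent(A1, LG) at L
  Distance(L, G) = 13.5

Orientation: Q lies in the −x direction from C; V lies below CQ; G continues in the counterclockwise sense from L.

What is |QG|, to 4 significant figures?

22.98

On A1, Q sits at bearing 90° from V; a 138° counterclockwise sweep puts L at bearing 228°, so L = V + 7.7·(cos 228°, sin 228°) = (-62.55, -13.42). Since A1 is tangent to LG there, VL ⟂ LG, so LG runs along (−sin 228°, cos 228°); with |LG| = 13.5, G = (-52.52, -22.46). Then |QG| = |G − Q| = 22.98.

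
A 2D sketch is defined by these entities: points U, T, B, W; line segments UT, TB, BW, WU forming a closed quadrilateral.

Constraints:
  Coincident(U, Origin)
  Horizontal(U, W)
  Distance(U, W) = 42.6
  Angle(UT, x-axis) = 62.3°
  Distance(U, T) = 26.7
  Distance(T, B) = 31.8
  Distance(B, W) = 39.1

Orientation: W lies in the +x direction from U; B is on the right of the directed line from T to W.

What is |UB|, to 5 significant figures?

8.1919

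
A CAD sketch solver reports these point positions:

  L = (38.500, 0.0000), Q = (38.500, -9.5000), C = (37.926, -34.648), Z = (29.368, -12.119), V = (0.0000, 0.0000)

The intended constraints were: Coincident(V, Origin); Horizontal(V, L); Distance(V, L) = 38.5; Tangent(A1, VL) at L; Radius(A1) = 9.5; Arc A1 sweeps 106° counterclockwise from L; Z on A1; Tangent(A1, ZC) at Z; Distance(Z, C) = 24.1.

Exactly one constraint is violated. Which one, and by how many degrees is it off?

Tangent(A1, ZC) at Z — off by 4.80°.

V = (0.00, 0.00) ✓; V.y = 0.00, L.y = 0.00 ✓; |VL| = 38.50 ✓; ∠(QL, LV) = 90.00° ✓; |QL| = 9.500 ✓; bearing(Q→Z) − bearing(Q→L) = 106.0° ✓; |QZ| = 9.500 ✓; ∠(QZ, ZC) = 85.20° ✗; |ZC| = 24.10 ✓.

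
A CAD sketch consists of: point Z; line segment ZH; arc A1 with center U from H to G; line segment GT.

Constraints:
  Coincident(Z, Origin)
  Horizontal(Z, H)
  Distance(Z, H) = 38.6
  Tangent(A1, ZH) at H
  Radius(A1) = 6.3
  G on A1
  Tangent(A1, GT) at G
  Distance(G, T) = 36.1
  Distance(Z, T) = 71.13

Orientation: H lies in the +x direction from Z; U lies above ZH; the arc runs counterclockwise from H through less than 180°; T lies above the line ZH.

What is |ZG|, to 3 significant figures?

44.1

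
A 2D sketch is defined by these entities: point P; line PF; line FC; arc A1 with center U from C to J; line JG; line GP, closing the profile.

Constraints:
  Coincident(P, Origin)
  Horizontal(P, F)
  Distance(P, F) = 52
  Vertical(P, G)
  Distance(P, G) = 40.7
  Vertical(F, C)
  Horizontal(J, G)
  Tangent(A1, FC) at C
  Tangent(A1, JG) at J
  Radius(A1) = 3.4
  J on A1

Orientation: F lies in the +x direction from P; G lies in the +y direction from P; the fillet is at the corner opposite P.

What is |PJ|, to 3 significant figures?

63.4

The virtual corner opposite P is at (52.0, 40.7). A1 meets FC tangentially, so UC is at right angles to FC and the tangent condition forces UJ to be normal to JG, with radius 3.4, so the center U sits 3.4 in from both sides at U = (48.6, 37.3). That places the tangent points at C = (52.0, 37.3) on FC and J = (48.6, 40.7) on JG. Then |PJ| = |J − P| = 63.4.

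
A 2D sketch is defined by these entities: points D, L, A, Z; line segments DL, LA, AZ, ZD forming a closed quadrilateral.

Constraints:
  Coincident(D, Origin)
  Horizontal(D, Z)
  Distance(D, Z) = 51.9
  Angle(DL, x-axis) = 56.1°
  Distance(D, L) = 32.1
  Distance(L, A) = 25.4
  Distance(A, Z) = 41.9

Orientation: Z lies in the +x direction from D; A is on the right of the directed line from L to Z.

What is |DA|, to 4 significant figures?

10.37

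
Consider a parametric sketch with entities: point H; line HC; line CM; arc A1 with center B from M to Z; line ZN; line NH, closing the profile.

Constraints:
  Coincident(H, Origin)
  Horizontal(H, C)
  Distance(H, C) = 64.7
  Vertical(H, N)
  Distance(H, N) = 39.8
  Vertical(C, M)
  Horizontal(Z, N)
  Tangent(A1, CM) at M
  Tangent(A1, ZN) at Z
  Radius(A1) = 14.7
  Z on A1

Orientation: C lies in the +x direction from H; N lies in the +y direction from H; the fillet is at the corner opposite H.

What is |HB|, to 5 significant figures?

55.946

H is at the origin; H and C share the same y with |HC| = 64.7 and C on the +x side, so C = (64.700, 0.0000). H and N share the same x with |HN| = 39.8 and N on the +y side, so N = (0.0000, 39.800). The virtual corner opposite H is at (64.700, 39.800). Tangency of A1 to CM means the radius BM is perpendicular to CM and since A1 is tangent to ZN there, BZ ⟂ ZN, with radius 14.7, so the center B sits 14.7 in from both sides at B = (50.000, 25.100). Then |HB| = |B − H| = 55.946.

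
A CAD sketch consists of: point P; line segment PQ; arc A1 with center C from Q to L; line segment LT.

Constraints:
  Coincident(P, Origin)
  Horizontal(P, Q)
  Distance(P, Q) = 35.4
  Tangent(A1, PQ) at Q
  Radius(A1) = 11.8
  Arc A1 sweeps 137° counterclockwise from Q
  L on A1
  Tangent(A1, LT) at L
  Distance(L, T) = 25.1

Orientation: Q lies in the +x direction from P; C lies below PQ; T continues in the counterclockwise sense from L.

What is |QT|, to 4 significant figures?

38.94

P is at the origin; P and Q share the same y with |PQ| = 35.4 and Q on the +x side, so Q = (35.40, 0.000). A1 meets PQ tangentially, so CQ is at right angles to PQ, so C = Q + (0, -11.8) = (35.40, -11.80). On A1, Q sits at bearing 90° from C; a 137° counterclockwise sweep puts L at bearing 227°, so L = C + 11.8·(cos 227°, sin 227°) = (27.35, -20.43). Tangency of A1 to LT means the radius CL is perpendicular to LT, so LT runs along (−sin 227°, cos 227°); with |LT| = 25.1, T = (45.71, -37.55). Then |QT| = |T − Q| = 38.94.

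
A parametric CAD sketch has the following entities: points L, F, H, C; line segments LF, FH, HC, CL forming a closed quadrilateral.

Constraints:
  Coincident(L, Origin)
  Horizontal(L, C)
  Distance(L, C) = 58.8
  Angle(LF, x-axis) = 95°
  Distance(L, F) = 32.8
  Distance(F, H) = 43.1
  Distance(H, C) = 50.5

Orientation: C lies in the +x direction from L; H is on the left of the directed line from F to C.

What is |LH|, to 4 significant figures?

59.79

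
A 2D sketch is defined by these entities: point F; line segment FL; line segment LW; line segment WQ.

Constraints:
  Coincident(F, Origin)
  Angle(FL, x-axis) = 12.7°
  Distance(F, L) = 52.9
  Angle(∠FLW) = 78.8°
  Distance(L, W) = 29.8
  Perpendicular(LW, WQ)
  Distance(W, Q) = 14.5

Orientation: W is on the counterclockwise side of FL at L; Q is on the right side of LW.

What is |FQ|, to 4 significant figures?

69.20

∠FLW = 78.8°, so LW runs at 12.7° + (180° − 78.8°) = 113.9° from the x-axis; with |LW| = 29.8, W = L + 29.8·(cos 113.9°, sin 113.9°) = (39.53, 38.87). The perpendicularity gives WQ at right angles to LW; with |WQ| = 14.5 on the right of LW, Q = W + 14.5·(0.9143, 0.4051) = (52.79, 44.75). Then |FQ| = |Q − F| = 69.20.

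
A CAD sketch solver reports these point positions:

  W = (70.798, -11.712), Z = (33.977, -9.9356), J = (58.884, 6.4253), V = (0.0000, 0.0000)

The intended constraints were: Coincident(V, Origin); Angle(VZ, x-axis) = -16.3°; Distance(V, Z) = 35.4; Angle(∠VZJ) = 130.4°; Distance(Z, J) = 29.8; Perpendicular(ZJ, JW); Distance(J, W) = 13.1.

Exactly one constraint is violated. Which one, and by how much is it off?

Distance(J, W) = 13.1 — off by 8.60.

V = (0.00, 0.00) ✓; VZ at -16.30° ✓; |VZ| = 35.40 ✓; ∠VZJ = 130.4° ✓; |ZJ| = 29.80 ✓; ∠(ZJ, JW) = 90.00° ✓; |JW| = 21.70 ✗.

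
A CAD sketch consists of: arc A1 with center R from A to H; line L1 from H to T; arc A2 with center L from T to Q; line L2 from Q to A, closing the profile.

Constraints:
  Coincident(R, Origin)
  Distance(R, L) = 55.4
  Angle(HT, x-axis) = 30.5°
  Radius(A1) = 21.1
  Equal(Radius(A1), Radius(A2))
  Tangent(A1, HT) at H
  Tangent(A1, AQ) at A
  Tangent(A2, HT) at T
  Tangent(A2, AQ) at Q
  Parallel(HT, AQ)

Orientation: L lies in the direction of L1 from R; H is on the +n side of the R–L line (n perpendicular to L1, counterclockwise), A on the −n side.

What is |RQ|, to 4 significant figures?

59.28

The slot axis is L1's direction at 30.5°, so u = (cos 30.5°, sin 30.5°) = (0.8616, 0.5075) and n = (−sin 30.5°, cos 30.5°) = (-0.5075, 0.8616). R is at the origin and L lies 55.4 along u from R, so L = 55.4·u = (47.73, 28.12). Tangency of A1 to both parallel lines with radius 21.1 puts H and A at R ± 21.1·n: H = (-10.71, 18.18), A = (10.71, -18.18). Equal radii place T and Q the same way about L: T = L + 21.1·n = (37.03, 46.30), Q = L − 21.1·n = (58.44, 9.937). Then |RQ| = |Q − R| = 59.28.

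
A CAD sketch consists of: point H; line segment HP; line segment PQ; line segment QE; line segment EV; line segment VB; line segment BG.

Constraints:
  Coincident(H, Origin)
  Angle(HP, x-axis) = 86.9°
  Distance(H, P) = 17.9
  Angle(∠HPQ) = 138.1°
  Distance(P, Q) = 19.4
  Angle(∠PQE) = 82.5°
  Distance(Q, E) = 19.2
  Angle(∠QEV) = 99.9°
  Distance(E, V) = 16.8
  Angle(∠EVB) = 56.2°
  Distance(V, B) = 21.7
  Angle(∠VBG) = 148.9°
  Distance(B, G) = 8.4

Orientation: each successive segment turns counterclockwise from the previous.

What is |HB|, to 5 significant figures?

26.967

H is at the origin; HP runs at 86.9° with length 17.9, so P = (0.96801, 17.874). ∠HPQ = 138.1° gives PQ at 128.80° from the x-axis; with |PQ| = 19.4, Q = (-11.188, 32.993). ∠PQE = 82.5° gives QE at -133.70° from the x-axis; with |QE| = 19.2, E = (-24.453, 19.112). ∠QEV = 99.9° gives EV at -53.600° from the x-axis; with |EV| = 16.8, V = (-14.484, 5.5898). ∠EVB = 56.2° gives VB at 70.200° from the x-axis; with |VB| = 21.7, B = (-7.1330, 26.007). Then |HB| = |B − H| = 26.967.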